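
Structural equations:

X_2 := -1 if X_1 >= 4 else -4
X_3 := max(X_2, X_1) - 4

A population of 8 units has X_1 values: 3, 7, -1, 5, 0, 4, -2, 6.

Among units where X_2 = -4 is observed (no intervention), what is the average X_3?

-4

Observing X_2=-4 restricts to units where X_2's equation naturally yields -4: X_1 ∈ {3, -1, 0, -2}. In that subpopulation X_3 = -1, -5, -4, -6, mean -4.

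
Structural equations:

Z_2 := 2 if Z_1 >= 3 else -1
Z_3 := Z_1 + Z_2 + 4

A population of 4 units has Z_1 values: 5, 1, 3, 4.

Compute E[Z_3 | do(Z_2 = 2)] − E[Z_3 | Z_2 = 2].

-0.75

Under do(Z_2=2), Z_2's equation is replaced by Z_2=2 for every unit. Per-unit Z_3: 11, 7, 9, 10. Mean = 9.25.
Conditioning on Z_2=2 selects the 3 unit(s) with Z_1 ∈ {5, 3, 4}. Their Z_3 values: 11, 9, 10. Mean = 10.
Difference = 9.25 − 10 = -0.75.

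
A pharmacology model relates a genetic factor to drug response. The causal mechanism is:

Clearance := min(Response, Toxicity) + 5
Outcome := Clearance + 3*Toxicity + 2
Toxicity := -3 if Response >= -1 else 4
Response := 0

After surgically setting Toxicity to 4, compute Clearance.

5

The intervention breaks the incoming arrows to Toxicity: Toxicity := -3 if Response >= -1 else 4 no longer applies, and Toxicity = 4.
Clearance = min(Response, Toxicity) + 5  [with Response=0, Toxicity=4]  = 5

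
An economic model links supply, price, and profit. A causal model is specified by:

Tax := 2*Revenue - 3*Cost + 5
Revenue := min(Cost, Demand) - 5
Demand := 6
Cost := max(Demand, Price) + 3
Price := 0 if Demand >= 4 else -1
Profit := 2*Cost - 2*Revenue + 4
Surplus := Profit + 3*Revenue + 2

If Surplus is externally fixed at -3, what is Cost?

Intervening sets Surplus = -3 and removes its equation (Surplus := Profit + 3*Revenue + 2).
Cost is not downstream of the intervention, so its value is determined by the original equations.
Price = 0 if Demand >= 4 else -1  [with Demand=6]  = 0
Cost = max(Demand, Price) + 3  [with Demand=6, Price=0]  = 9

9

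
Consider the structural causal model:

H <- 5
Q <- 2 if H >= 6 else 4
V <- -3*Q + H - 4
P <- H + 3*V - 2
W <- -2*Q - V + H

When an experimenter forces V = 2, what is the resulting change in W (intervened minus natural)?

-13

do(V=2) replaces the equation V <- -3*Q + H - 4 with the constant V = 2.
Q = 2 if H >= 6 else 4  [with H=5]  = 4
W = -2*Q - V + H  [with Q=4, V=2, H=5]  = -5
Without intervention: Q = 2 if H >= 6 else 4  [with H=5]  = 4; V = -3*Q + H - 4  [with Q=4, H=5]  = -11; W = -2*Q - V + H  [with Q=4, V=-11, H=5]  = 8.
Change = -5 − 8 = -13.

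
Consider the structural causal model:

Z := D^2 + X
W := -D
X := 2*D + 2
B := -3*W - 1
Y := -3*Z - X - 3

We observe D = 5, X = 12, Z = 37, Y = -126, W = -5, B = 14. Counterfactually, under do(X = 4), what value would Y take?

Under do(X=4), the mechanism X := 2*D + 2 is discarded; X is fixed at 4.
Z = D^2 + X  [with D=5, X=4]  = 29
Y = -3*Z - X - 3  [with Z=29, X=4]  = -94

-94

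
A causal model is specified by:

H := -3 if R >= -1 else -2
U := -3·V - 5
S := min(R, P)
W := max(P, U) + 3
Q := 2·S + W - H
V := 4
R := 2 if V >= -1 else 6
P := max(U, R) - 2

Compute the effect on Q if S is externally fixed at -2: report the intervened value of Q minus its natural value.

-4

do(S=-2) replaces the equation S := min(R, P) with the constant S = -2.
R = 2 if V >= -1 else 6  [with V=4]  = 2
U = -3·V - 5  [with V=4]  = -17
P = max(U, R) - 2  [with U=-17, R=2]  = 0
W = max(P, U) + 3  [with P=0, U=-17]  = 3
H = -3 if R >= -1 else -2  [with R=2]  = -3
Q = 2·S + W - H  [with S=-2, W=3, H=-3]  = 2
Without intervention: R = 2 if V >= -1 else 6  [with V=4]  = 2; U = -3·V - 5  [with V=4]  = -17; P = max(U, R) - 2  [with U=-17, R=2]  = 0; S = min(R, P)  [with R=2, P=0]  = 0; W = max(P, U) + 3  [with P=0, U=-17]  = 3; H = -3 if R >= -1 else -2  [with R=2]  = -3; Q = 2·S + W - H  [with S=0, W=3, H=-3]  = 6.
Change = 2 − 6 = -4.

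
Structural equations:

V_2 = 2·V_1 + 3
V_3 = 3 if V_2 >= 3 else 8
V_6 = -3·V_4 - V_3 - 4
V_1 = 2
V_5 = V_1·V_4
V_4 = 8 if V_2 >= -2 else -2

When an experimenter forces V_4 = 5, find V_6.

-22

Under do(V_4=5), the mechanism V_4 = 8 if V_2 >= -2 else -2 is discarded; V_4 is fixed at 5.
V_2 = 2·V_1 + 3  [with V_1=2]  = 7
V_3 = 3 if V_2 >= 3 else 8  [with V_2=7]  = 3
V_6 = -3·V_4 - V_3 - 4  [with V_4=5, V_3=3]  = -22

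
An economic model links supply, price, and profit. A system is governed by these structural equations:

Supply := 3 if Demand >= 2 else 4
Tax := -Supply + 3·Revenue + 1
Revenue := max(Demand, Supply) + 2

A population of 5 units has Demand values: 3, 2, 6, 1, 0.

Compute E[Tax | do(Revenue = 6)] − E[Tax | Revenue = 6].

The intervention sets Revenue=6 in all 5 units regardless of Demand. Recomputing Tax per unit gives 16, 16, 16, 15, 15; average 15.6.
Conditioning on Revenue=6 selects the 2 unit(s) with Demand ∈ {1, 0}. Their Tax values: 15, 15. Mean = 15.
Difference = 15.6 − 15 = 0.6.

0.6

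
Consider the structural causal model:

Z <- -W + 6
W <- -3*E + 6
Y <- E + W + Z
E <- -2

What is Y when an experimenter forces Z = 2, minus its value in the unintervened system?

The intervention breaks the incoming arrows to Z: Z <- -W + 6 no longer applies, and Z = 2.
W = -3*E + 6  [with E=-2]  = 12
Y = E + W + Z  [with E=-2, W=12, Z=2]  = 12
Without intervention: W = -3*E + 6  [with E=-2]  = 12; Z = -W + 6  [with W=12]  = -6; Y = E + W + Z  [with E=-2, W=12, Z=-6]  = 4.
Change = 12 − 4 = 8.

8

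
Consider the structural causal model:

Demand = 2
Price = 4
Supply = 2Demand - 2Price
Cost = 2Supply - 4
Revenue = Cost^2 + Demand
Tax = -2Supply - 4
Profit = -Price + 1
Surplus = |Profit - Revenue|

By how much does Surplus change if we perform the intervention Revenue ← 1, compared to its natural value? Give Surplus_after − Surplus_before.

-145

do(Revenue=1) replaces the equation Revenue = Cost^2 + Demand with the constant Revenue = 1.
Profit = -Price + 1  [with Price=4]  = -3
Surplus = |Profit - Revenue|  [with Profit=-3, Revenue=1]  = 4
Without intervention: Supply = 2Demand - 2Price  [with Demand=2, Price=4]  = -4; Cost = 2Supply - 4  [with Supply=-4]  = -12; Revenue = Cost^2 + Demand  [with Cost=-12, Demand=2]  = 146; Profit = -Price + 1  [with Price=4]  = -3; Surplus = |Profit - Revenue|  [with Profit=-3, Revenue=146]  = 149.
Change = 4 − 149 = -145.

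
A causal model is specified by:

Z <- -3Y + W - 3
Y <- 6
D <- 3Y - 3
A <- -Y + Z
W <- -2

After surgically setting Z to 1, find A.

Intervening sets Z = 1 and removes its equation (Z <- -3Y + W - 3).
A = -Y + Z  [with Y=6, Z=1]  = -5

-5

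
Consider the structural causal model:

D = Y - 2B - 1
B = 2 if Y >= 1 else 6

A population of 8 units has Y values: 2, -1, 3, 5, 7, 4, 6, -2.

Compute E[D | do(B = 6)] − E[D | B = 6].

4.5

The intervention sets B=6 in all 8 units regardless of Y. Recomputing D per unit gives -11, -14, -10, -8, -6, -9, -7, -15; average -10.
Observing B=6 restricts to units where B's equation naturally yields 6: Y ∈ {-1, -2}. In that subpopulation D = -14, -15, mean -14.5.
Difference = -10 − (-14.5) = 4.5.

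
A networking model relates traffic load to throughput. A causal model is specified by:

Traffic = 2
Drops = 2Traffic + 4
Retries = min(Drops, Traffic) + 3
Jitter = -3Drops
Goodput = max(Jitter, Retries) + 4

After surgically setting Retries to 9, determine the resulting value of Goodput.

do(Retries=9) replaces the equation Retries = min(Drops, Traffic) + 3 with the constant Retries = 9.
Drops = 2Traffic + 4  [with Traffic=2]  = 8
Jitter = -3Drops  [with Drops=8]  = -24
Goodput = max(Jitter, Retries) + 4  [with Jitter=-24, Retries=9]  = 13

13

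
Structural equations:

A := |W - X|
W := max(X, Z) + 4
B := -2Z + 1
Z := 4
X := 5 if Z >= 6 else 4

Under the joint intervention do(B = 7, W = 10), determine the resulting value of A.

6

The joint intervention fixes B = 7, W = 10, removing each variable's own equation.
X = 5 if Z >= 6 else 4  [with Z=4]  = 4
A = |W - X|  [with W=10, X=4]  = 6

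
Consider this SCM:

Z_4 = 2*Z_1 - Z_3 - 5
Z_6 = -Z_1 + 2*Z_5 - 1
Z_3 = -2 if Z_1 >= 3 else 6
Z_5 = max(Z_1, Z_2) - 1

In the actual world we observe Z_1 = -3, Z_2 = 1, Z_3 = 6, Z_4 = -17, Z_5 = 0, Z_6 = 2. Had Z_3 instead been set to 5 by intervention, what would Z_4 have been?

The intervention breaks the incoming arrows to Z_3: Z_3 = -2 if Z_1 >= 3 else 6 no longer applies, and Z_3 = 5.
Z_4 = 2*Z_1 - Z_3 - 5  [with Z_1=-3, Z_3=5]  = -16

-16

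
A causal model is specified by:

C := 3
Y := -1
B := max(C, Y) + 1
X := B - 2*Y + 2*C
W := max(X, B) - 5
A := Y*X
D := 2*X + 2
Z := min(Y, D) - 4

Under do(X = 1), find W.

-1

Intervening sets X = 1 and removes its equation (X := B - 2*Y + 2*C).
B = max(C, Y) + 1  [with C=3, Y=-1]  = 4
W = max(X, B) - 5  [with X=1, B=4]  = -1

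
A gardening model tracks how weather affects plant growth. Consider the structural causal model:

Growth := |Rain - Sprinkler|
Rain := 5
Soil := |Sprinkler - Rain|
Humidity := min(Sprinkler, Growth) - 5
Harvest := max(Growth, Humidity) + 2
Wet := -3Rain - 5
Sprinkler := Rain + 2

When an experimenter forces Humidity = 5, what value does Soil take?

do(Humidity=5) replaces the equation Humidity := min(Sprinkler, Growth) - 5 with the constant Humidity = 5.
Soil is not downstream of the intervention, so its value is determined by the original equations.
Sprinkler = Rain + 2  [with Rain=5]  = 7
Soil = |Sprinkler - Rain|  [with Sprinkler=7, Rain=5]  = 2

2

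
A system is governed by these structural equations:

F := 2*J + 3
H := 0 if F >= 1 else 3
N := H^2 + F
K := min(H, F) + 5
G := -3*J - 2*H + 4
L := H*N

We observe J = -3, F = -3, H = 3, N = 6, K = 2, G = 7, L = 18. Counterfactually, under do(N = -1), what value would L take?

-3

The intervention breaks the incoming arrows to N: N := H^2 + F no longer applies, and N = -1.
F = 2*J + 3  [with J=-3]  = -3
H = 0 if F >= 1 else 3  [with F=-3]  = 3
L = H*N  [with H=3, N=-1]  = -3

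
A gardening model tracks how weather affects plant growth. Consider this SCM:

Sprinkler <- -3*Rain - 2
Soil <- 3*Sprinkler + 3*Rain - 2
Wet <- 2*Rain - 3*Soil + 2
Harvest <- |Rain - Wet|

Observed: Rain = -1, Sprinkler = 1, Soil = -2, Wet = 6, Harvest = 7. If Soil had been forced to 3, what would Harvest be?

8

do(Soil=3) replaces the equation Soil <- 3*Sprinkler + 3*Rain - 2 with the constant Soil = 3.
Wet = 2*Rain - 3*Soil + 2  [with Rain=-1, Soil=3]  = -9
Harvest = |Rain - Wet|  [with Rain=-1, Wet=-9]  = 8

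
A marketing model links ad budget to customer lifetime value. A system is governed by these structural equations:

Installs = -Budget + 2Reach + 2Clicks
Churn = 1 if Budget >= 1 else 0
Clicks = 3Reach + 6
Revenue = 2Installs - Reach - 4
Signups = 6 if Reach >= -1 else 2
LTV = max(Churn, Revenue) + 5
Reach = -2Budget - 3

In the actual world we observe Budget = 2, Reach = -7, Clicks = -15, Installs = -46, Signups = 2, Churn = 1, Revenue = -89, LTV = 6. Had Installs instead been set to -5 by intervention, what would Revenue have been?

The intervention breaks the incoming arrows to Installs: Installs = -Budget + 2Reach + 2Clicks no longer applies, and Installs = -5.
Reach = -2Budget - 3  [with Budget=2]  = -7
Revenue = 2Installs - Reach - 4  [with Installs=-5, Reach=-7]  = -7

-7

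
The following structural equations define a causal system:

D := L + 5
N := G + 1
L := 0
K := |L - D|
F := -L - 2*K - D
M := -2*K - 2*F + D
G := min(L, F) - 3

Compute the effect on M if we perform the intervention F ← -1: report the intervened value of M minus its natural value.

The intervention breaks the incoming arrows to F: F := -L - 2*K - D no longer applies, and F = -1.
D = L + 5  [with L=0]  = 5
K = |L - D|  [with L=0, D=5]  = 5
M = -2*K - 2*F + D  [with K=5, F=-1, D=5]  = -3
Without intervention: D = L + 5  [with L=0]  = 5; K = |L - D|  [with L=0, D=5]  = 5; F = -L - 2*K - D  [with L=0, K=5, D=5]  = -15; M = -2*K - 2*F + D  [with K=5, F=-15, D=5]  = 25.
Change = -3 − 25 = -28.

-28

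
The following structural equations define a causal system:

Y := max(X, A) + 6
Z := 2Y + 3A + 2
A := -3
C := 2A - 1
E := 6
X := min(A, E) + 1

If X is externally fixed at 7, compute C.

do(X=7) replaces the equation X := min(A, E) + 1 with the constant X = 7.
C is not downstream of the intervention, so its value is determined by the original equations.
C = 2A - 1  [with A=-3]  = -7

-7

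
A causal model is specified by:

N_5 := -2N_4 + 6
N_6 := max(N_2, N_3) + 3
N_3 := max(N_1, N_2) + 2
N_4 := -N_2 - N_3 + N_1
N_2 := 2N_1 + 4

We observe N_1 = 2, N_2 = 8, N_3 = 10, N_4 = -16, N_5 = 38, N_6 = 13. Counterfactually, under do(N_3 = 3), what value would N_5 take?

do(N_3=3) replaces the equation N_3 := max(N_1, N_2) + 2 with the constant N_3 = 3.
N_2 = 2N_1 + 4  [with N_1=2]  = 8
N_4 = -N_2 - N_3 + N_1  [with N_2=8, N_3=3, N_1=2]  = -9
N_5 = -2N_4 + 6  [with N_4=-9]  = 24

24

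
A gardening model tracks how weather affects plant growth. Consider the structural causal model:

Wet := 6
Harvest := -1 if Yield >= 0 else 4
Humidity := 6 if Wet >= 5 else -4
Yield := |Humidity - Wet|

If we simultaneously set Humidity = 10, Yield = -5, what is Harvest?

4

Setting Humidity = 10, Yield = -5 by intervention discards those variables' equations.
Harvest = -1 if Yield >= 0 else 4  [with Yield=-5]  = 4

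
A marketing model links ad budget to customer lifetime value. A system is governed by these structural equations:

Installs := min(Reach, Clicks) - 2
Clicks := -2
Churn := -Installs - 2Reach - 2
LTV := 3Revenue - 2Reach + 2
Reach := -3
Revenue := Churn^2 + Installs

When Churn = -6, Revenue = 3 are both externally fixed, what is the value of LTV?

17

The joint intervention fixes Churn = -6, Revenue = 3, removing each variable's own equation.
LTV = 3Revenue - 2Reach + 2  [with Revenue=3, Reach=-3]  = 17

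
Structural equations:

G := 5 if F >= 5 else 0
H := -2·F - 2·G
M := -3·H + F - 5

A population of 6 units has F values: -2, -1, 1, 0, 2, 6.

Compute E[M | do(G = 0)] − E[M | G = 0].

Every unit gets G=0 under the intervention. M values become -19, -12, 2, -5, 9, 37; E[M|do(G=0)] = 2.
Conditioning on G=0 selects the 5 unit(s) with F ∈ {-2, -1, 1, 0, 2}. Their M values: -19, -12, 2, -5, 9. Mean = -5.
Difference = 2 − (-5) = 7.

7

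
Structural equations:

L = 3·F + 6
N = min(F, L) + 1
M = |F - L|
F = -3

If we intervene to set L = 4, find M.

The intervention breaks the incoming arrows to L: L = 3·F + 6 no longer applies, and L = 4.
M = |F - L|  [with F=-3, L=4]  = 7

7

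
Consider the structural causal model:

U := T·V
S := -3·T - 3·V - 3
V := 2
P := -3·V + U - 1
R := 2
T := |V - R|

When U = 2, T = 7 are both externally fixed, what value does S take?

Under do(U = 2, T = 7), each intervened variable's structural equation is replaced by its fixed value.
S = -3·T - 3·V - 3  [with T=7, V=2]  = -30

-30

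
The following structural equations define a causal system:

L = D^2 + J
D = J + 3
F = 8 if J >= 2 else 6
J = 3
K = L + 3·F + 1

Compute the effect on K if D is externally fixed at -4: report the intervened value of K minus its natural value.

-20

do(D=-4) replaces the equation D = J + 3 with the constant D = -4.
L = D^2 + J  [with D=-4, J=3]  = 19
F = 8 if J >= 2 else 6  [with J=3]  = 8
K = L + 3·F + 1  [with L=19, F=8]  = 44
Without intervention: D = J + 3  [with J=3]  = 6; L = D^2 + J  [with D=6, J=3]  = 39; F = 8 if J >= 2 else 6  [with J=3]  = 8; K = L + 3·F + 1  [with L=39, F=8]  = 64.
Change = 44 − 64 = -20.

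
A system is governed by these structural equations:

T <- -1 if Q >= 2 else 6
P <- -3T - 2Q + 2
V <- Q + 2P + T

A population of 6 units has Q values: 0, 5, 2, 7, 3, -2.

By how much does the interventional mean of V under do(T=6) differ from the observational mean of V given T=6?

The intervention sets T=6 in all 6 units regardless of Q. Recomputing V per unit gives -26, -41, -32, -47, -35, -20; average -33.5.
E[V|T=6] averages over only the 2 units with T=6 (Q = 0, -2): V = -26, -20, mean -23.
Difference = -33.5 − (-23) = -10.5.

-10.5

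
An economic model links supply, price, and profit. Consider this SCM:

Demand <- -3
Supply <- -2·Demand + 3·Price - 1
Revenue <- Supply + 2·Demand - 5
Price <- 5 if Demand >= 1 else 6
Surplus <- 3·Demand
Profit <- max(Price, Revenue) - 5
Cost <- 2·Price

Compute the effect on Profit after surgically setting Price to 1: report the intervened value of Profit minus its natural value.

Under do(Price=1), the mechanism Price <- 5 if Demand >= 1 else 6 is discarded; Price is fixed at 1.
Supply = -2·Demand + 3·Price - 1  [with Demand=-3, Price=1]  = 8
Revenue = Supply + 2·Demand - 5  [with Supply=8, Demand=-3]  = -3
Profit = max(Price, Revenue) - 5  [with Price=1, Revenue=-3]  = -4
Without intervention: Price = 5 if Demand >= 1 else 6  [with Demand=-3]  = 6; Supply = -2·Demand + 3·Price - 1  [with Demand=-3, Price=6]  = 23; Revenue = Supply + 2·Demand - 5  [with Supply=23, Demand=-3]  = 12; Profit = max(Price, Revenue) - 5  [with Price=6, Revenue=12]  = 7.
Change = -4 − 7 = -11.

-11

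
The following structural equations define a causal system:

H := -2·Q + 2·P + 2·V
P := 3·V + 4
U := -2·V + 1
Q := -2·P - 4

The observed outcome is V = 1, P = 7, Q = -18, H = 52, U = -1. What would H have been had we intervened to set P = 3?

Under do(P=3), the mechanism P := 3·V + 4 is discarded; P is fixed at 3.
Q = -2·P - 4  [with P=3]  = -10
H = -2·Q + 2·P + 2·V  [with Q=-10, P=3, V=1]  = 28

28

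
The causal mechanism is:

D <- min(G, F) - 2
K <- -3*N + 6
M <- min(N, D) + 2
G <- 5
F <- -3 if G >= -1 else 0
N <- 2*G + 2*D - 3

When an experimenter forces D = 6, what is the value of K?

do(D=6) replaces the equation D <- min(G, F) - 2 with the constant D = 6.
N = 2*G + 2*D - 3  [with G=5, D=6]  = 19
K = -3*N + 6  [with N=19]  = -51

-51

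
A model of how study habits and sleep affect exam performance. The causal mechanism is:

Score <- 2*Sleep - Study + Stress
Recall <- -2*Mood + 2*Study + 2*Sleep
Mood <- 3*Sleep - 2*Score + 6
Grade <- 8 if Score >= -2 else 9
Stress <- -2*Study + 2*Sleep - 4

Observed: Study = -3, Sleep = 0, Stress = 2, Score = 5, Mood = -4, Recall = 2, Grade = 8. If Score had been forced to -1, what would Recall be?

-22

Under do(Score=-1), the mechanism Score <- 2*Sleep - Study + Stress is discarded; Score is fixed at -1.
Mood = 3*Sleep - 2*Score + 6  [with Sleep=0, Score=-1]  = 8
Recall = -2*Mood + 2*Study + 2*Sleep  [with Mood=8, Study=-3, Sleep=0]  = -22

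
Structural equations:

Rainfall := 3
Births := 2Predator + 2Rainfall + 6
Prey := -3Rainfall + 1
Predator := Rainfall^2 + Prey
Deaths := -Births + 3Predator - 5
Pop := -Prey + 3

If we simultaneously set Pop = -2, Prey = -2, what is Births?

Under do(Pop = -2, Prey = -2), each intervened variable's structural equation is replaced by its fixed value.
Predator = Rainfall^2 + Prey  [with Rainfall=3, Prey=-2]  = 7
Births = 2Predator + 2Rainfall + 6  [with Predator=7, Rainfall=3]  = 26

26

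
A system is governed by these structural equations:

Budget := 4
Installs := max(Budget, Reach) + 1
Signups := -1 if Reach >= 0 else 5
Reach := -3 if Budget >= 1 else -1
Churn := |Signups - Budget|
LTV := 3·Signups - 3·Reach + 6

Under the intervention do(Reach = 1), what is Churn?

5

do(Reach=1) replaces the equation Reach := -3 if Budget >= 1 else -1 with the constant Reach = 1.
Signups = -1 if Reach >= 0 else 5  [with Reach=1]  = -1
Churn = |Signups - Budget|  [with Signups=-1, Budget=4]  = 5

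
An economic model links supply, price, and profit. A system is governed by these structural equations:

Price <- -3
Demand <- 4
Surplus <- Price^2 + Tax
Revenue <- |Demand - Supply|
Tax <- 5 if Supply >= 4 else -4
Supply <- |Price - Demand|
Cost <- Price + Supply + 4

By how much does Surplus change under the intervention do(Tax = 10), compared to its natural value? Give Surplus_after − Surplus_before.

5

Intervening sets Tax = 10 and removes its equation (Tax <- 5 if Supply >= 4 else -4).
Surplus = Price^2 + Tax  [with Price=-3, Tax=10]  = 19
Without intervention: Supply = |Price - Demand|  [with Price=-3, Demand=4]  = 7; Tax = 5 if Supply >= 4 else -4  [with Supply=7]  = 5; Surplus = Price^2 + Tax  [with Price=-3, Tax=5]  = 14.
Change = 19 − 14 = 5.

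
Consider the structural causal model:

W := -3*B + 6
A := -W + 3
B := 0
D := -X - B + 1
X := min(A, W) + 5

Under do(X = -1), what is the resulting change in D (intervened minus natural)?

3

Intervening sets X = -1 and removes its equation (X := min(A, W) + 5).
D = -X - B + 1  [with X=-1, B=0]  = 2
Without intervention: W = -3*B + 6  [with B=0]  = 6; A = -W + 3  [with W=6]  = -3; X = min(A, W) + 5  [with A=-3, W=6]  = 2; D = -X - B + 1  [with X=2, B=0]  = -1.
Change = 2 − (-1) = 3.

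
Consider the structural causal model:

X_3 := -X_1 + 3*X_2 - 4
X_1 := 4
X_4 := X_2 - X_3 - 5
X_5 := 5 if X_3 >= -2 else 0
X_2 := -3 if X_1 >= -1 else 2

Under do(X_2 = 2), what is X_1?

4

Under do(X_2=2), the mechanism X_2 := -3 if X_1 >= -1 else 2 is discarded; X_2 is fixed at 2.
X_1 is not downstream of the intervention, so its value is determined by the original equations.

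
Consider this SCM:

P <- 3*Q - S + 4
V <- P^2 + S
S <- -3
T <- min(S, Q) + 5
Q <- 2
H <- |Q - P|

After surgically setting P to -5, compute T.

The intervention breaks the incoming arrows to P: P <- 3*Q - S + 4 no longer applies, and P = -5.
No directed path runs from P to T, so T keeps its natural value.
T = min(S, Q) + 5  [with S=-3, Q=2]  = 2

2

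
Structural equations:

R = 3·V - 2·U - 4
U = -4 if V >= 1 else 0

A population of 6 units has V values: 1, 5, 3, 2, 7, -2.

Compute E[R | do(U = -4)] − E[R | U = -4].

-2.8

do(U=-4) breaks U's dependence on V. With U=-4 fixed, R across the units is 7, 19, 13, 10, 25, -2, mean 12.
Conditioning on U=-4 selects the 5 unit(s) with V ∈ {1, 5, 3, 2, 7}. Their R values: 7, 19, 13, 10, 25. Mean = 14.8.
Difference = 12 − 14.8 = -2.8.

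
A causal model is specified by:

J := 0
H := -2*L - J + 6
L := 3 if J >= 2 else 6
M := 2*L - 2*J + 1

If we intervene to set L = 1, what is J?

0

Under do(L=1), the mechanism L := 3 if J >= 2 else 6 is discarded; L is fixed at 1.
J is not downstream of the intervention, so its value is determined by the original equations.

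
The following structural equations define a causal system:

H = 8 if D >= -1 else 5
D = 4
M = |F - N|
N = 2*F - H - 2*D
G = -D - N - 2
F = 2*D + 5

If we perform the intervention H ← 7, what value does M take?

2

Under do(H=7), the mechanism H = 8 if D >= -1 else 5 is discarded; H is fixed at 7.
F = 2*D + 5  [with D=4]  = 13
N = 2*F - H - 2*D  [with F=13, H=7, D=4]  = 11
M = |F - N|  [with F=13, N=11]  = 2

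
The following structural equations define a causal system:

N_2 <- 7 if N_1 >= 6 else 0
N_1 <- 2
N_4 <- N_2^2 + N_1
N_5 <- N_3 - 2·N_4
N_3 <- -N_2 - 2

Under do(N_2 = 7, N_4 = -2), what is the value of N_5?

-5

Setting N_2 = 7, N_4 = -2 by intervention discards those variables' equations.
N_3 = -N_2 - 2  [with N_2=7]  = -9
N_5 = N_3 - 2·N_4  [with N_3=-9, N_4=-2]  = -5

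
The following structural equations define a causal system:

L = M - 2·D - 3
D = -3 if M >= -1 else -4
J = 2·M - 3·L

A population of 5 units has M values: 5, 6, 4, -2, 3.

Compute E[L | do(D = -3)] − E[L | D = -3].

-1.3

Every unit gets D=-3 under the intervention. L values become 8, 9, 7, 1, 6; E[L|do(D=-3)] = 6.2.
Conditioning on D=-3 selects the 4 unit(s) with M ∈ {5, 6, 4, 3}. Their L values: 8, 9, 7, 6. Mean = 7.5.
Difference = 6.2 − 7.5 = -1.3.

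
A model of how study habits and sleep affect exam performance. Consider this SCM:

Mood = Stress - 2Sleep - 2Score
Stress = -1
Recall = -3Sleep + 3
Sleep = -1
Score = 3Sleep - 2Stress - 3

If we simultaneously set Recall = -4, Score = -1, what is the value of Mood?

3

Under do(Recall = -4, Score = -1), each intervened variable's structural equation is replaced by its fixed value.
Mood = Stress - 2Sleep - 2Score  [with Stress=-1, Sleep=-1, Score=-1]  = 3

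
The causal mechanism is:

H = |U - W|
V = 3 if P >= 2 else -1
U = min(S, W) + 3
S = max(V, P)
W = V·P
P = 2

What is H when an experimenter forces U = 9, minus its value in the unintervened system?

3

The intervention breaks the incoming arrows to U: U = min(S, W) + 3 no longer applies, and U = 9.
V = 3 if P >= 2 else -1  [with P=2]  = 3
W = V·P  [with V=3, P=2]  = 6
H = |U - W|  [with U=9, W=6]  = 3
Without intervention: V = 3 if P >= 2 else -1  [with P=2]  = 3; W = V·P  [with V=3, P=2]  = 6; S = max(V, P)  [with V=3, P=2]  = 3; U = min(S, W) + 3  [with S=3, W=6]  = 6; H = |U - W|  [with U=6, W=6]  = 0.
Change = 3 − 0 = 3.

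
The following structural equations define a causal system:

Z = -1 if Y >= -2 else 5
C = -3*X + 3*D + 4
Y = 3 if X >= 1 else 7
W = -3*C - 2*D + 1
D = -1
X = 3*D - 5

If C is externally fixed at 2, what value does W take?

The intervention breaks the incoming arrows to C: C = -3*X + 3*D + 4 no longer applies, and C = 2.
W = -3*C - 2*D + 1  [with C=2, D=-1]  = -3

-3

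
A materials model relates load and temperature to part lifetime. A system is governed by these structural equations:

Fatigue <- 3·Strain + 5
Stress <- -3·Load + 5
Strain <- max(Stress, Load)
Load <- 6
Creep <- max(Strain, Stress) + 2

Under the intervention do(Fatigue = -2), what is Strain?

6

do(Fatigue=-2) replaces the equation Fatigue <- 3·Strain + 5 with the constant Fatigue = -2.
Strain is not downstream of the intervention, so its value is determined by the original equations.
Stress = -3·Load + 5  [with Load=6]  = -13
Strain = max(Stress, Load)  [with Stress=-13, Load=6]  = 6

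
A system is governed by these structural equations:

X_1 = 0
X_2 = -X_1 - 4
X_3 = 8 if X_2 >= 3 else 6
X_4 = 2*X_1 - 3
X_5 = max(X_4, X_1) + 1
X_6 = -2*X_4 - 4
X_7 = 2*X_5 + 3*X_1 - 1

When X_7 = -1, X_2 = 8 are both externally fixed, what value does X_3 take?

8

Under do(X_7 = -1, X_2 = 8), each intervened variable's structural equation is replaced by its fixed value.
X_3 = 8 if X_2 >= 3 else 6  [with X_2=8]  = 8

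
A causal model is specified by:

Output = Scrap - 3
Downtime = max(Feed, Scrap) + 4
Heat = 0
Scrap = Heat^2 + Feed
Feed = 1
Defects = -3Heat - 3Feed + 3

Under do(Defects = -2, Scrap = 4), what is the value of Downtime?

Setting Defects = -2, Scrap = 4 by intervention discards those variables' equations.
Downtime = max(Feed, Scrap) + 4  [with Feed=1, Scrap=4]  = 8

8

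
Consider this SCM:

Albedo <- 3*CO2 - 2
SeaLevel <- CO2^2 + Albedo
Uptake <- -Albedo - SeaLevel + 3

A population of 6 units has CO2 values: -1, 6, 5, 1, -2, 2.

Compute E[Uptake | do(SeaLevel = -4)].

Every unit gets SeaLevel=-4 under the intervention. Uptake values become 12, -9, -6, 6, 15, 3; E[Uptake|do(SeaLevel=-4)] = 3.5.

3.5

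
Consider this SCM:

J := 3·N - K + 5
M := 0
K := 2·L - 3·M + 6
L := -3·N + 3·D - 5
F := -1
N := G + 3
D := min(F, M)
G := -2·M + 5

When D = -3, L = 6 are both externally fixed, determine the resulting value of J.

Under do(D = -3, L = 6), each intervened variable's structural equation is replaced by its fixed value.
G = -2·M + 5  [with M=0]  = 5
N = G + 3  [with G=5]  = 8
K = 2·L - 3·M + 6  [with L=6, M=0]  = 18
J = 3·N - K + 5  [with N=8, K=18]  = 11

11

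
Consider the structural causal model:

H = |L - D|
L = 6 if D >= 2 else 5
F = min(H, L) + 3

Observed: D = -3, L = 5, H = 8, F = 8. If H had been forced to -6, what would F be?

-3

The intervention breaks the incoming arrows to H: H = |L - D| no longer applies, and H = -6.
L = 6 if D >= 2 else 5  [with D=-3]  = 5
F = min(H, L) + 3  [with H=-6, L=5]  = -3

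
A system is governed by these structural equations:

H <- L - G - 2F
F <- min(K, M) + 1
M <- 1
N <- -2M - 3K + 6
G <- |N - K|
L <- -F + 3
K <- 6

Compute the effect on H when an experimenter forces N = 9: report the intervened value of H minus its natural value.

The intervention breaks the incoming arrows to N: N <- -2M - 3K + 6 no longer applies, and N = 9.
F = min(K, M) + 1  [with K=6, M=1]  = 2
G = |N - K|  [with N=9, K=6]  = 3
L = -F + 3  [with F=2]  = 1
H = L - G - 2F  [with L=1, G=3, F=2]  = -6
Without intervention: N = -2M - 3K + 6  [with M=1, K=6]  = -14; F = min(K, M) + 1  [with K=6, M=1]  = 2; G = |N - K|  [with N=-14, K=6]  = 20; L = -F + 3  [with F=2]  = 1; H = L - G - 2F  [with L=1, G=20, F=2]  = -23.
Change = -6 − (-23) = 17.

17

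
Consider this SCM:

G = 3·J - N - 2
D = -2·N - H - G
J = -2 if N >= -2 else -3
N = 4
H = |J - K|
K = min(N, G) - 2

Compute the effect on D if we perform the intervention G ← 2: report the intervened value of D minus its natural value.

The intervention breaks the incoming arrows to G: G = 3·J - N - 2 no longer applies, and G = 2.
J = -2 if N >= -2 else -3  [with N=4]  = -2
K = min(N, G) - 2  [with N=4, G=2]  = 0
H = |J - K|  [with J=-2, K=0]  = 2
D = -2·N - H - G  [with N=4, H=2, G=2]  = -12
Without intervention: J = -2 if N >= -2 else -3  [with N=4]  = -2; G = 3·J - N - 2  [with J=-2, N=4]  = -12; K = min(N, G) - 2  [with N=4, G=-12]  = -14; H = |J - K|  [with J=-2, K=-14]  = 12; D = -2·N - H - G  [with N=4, H=12, G=-12]  = -8.
Change = -12 − (-8) = -4.

-4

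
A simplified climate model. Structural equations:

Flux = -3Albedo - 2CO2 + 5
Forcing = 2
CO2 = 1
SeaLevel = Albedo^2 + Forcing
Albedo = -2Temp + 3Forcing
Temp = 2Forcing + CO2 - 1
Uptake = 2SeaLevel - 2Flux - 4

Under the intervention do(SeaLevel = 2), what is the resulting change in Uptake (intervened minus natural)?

Under do(SeaLevel=2), the mechanism SeaLevel = Albedo^2 + Forcing is discarded; SeaLevel is fixed at 2.
Temp = 2Forcing + CO2 - 1  [with Forcing=2, CO2=1]  = 4
Albedo = -2Temp + 3Forcing  [with Temp=4, Forcing=2]  = -2
Flux = -3Albedo - 2CO2 + 5  [with Albedo=-2, CO2=1]  = 9
Uptake = 2SeaLevel - 2Flux - 4  [with SeaLevel=2, Flux=9]  = -18
Without intervention: Temp = 2Forcing + CO2 - 1  [with Forcing=2, CO2=1]  = 4; Albedo = -2Temp + 3Forcing  [with Temp=4, Forcing=2]  = -2; SeaLevel = Albedo^2 + Forcing  [with Albedo=-2, Forcing=2]  = 6; Flux = -3Albedo - 2CO2 + 5  [with Albedo=-2, CO2=1]  = 9; Uptake = 2SeaLevel - 2Flux - 4  [with SeaLevel=6, Flux=9]  = -10.
Change = -18 − (-10) = -8.

-8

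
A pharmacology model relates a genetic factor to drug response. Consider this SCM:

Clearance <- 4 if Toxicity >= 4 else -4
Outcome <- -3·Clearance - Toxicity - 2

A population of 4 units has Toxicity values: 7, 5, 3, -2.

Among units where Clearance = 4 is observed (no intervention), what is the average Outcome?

E[Outcome|Clearance=4] averages over only the 2 units with Clearance=4 (Toxicity = 7, 5): Outcome = -21, -19, mean -20.

-20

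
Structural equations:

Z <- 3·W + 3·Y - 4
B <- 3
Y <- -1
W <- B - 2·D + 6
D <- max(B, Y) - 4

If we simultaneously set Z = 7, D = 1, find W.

Under do(Z = 7, D = 1), each intervened variable's structural equation is replaced by its fixed value.
W = B - 2·D + 6  [with B=3, D=1]  = 7

7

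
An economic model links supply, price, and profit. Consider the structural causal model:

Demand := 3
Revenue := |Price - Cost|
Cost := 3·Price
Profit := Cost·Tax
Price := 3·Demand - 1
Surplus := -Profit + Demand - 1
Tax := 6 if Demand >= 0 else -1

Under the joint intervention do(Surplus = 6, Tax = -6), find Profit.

Setting Surplus = 6, Tax = -6 by intervention discards those variables' equations.
Price = 3·Demand - 1  [with Demand=3]  = 8
Cost = 3·Price  [with Price=8]  = 24
Profit = Cost·Tax  [with Cost=24, Tax=-6]  = -144

-144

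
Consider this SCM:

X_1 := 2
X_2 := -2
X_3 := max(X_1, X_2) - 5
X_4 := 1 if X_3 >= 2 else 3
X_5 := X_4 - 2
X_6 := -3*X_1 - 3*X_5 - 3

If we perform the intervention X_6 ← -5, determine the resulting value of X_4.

do(X_6=-5) replaces the equation X_6 := -3*X_1 - 3*X_5 - 3 with the constant X_6 = -5.
No directed path runs from X_6 to X_4, so X_4 keeps its natural value.
X_3 = max(X_1, X_2) - 5  [with X_1=2, X_2=-2]  = -3
X_4 = 1 if X_3 >= 2 else 3  [with X_3=-3]  = 3

3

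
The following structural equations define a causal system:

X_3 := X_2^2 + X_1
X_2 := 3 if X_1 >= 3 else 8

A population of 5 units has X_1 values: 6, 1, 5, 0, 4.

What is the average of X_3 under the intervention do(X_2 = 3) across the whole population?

Every unit gets X_2=3 under the intervention. X_3 values become 15, 10, 14, 9, 13; E[X_3|do(X_2=3)] = 12.2.

12.2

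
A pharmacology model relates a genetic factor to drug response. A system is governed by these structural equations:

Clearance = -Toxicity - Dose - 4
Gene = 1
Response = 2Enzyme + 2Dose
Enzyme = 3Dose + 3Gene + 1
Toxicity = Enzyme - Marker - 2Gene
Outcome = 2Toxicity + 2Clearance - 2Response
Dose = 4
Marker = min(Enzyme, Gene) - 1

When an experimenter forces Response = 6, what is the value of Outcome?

do(Response=6) replaces the equation Response = 2Enzyme + 2Dose with the constant Response = 6.
Enzyme = 3Dose + 3Gene + 1  [with Dose=4, Gene=1]  = 16
Marker = min(Enzyme, Gene) - 1  [with Enzyme=16, Gene=1]  = 0
Toxicity = Enzyme - Marker - 2Gene  [with Enzyme=16, Marker=0, Gene=1]  = 14
Clearance = -Toxicity - Dose - 4  [with Toxicity=14, Dose=4]  = -22
Outcome = 2Toxicity + 2Clearance - 2Response  [with Toxicity=14, Clearance=-22, Response=6]  = -28

-28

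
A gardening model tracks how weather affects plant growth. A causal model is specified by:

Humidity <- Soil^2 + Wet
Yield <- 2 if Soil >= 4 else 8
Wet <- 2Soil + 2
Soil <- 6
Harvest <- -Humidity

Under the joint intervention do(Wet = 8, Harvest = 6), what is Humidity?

Under do(Wet = 8, Harvest = 6), each intervened variable's structural equation is replaced by its fixed value.
Humidity = Soil^2 + Wet  [with Soil=6, Wet=8]  = 44

44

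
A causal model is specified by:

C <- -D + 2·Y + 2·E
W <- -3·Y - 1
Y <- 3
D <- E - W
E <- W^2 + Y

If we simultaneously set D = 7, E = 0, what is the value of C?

The joint intervention fixes D = 7, E = 0, removing each variable's own equation.
C = -D + 2·Y + 2·E  [with D=7, Y=3, E=0]  = -1

-1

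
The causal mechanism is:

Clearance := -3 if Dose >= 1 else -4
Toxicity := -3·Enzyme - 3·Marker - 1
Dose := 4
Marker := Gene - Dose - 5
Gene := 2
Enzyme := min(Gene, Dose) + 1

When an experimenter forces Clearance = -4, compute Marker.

do(Clearance=-4) replaces the equation Clearance := -3 if Dose >= 1 else -4 with the constant Clearance = -4.
No directed path runs from Clearance to Marker, so Marker keeps its natural value.
Marker = Gene - Dose - 5  [with Gene=2, Dose=4]  = -7

-7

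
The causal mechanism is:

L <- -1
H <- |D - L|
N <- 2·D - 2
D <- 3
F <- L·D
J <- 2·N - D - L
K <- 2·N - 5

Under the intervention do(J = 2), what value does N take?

4

Under do(J=2), the mechanism J <- 2·N - D - L is discarded; J is fixed at 2.
Since N is not a descendant of the intervened variable, it is unaffected.
N = 2·D - 2  [with D=3]  = 4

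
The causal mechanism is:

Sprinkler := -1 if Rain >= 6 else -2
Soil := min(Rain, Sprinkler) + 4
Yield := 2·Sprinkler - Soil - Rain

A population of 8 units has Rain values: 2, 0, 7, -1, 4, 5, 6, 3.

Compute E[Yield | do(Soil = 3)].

Every unit gets Soil=3 under the intervention. Yield values become -9, -7, -12, -6, -11, -12, -11, -10; E[Yield|do(Soil=3)] = -9.75.

-9.75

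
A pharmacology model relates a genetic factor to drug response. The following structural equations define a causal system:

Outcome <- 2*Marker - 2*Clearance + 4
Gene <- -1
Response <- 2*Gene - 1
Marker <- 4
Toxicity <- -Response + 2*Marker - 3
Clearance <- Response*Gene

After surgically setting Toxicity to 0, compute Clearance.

Intervening sets Toxicity = 0 and removes its equation (Toxicity <- -Response + 2*Marker - 3).
No directed path runs from Toxicity to Clearance, so Clearance keeps its natural value.
Response = 2*Gene - 1  [with Gene=-1]  = -3
Clearance = Response*Gene  [with Response=-3, Gene=-1]  = 3

3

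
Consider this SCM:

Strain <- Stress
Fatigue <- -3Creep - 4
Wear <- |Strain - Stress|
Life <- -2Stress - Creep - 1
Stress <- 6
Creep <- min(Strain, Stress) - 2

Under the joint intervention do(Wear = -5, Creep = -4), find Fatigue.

The joint intervention fixes Wear = -5, Creep = -4, removing each variable's own equation.
Fatigue = -3Creep - 4  [with Creep=-4]  = 8

8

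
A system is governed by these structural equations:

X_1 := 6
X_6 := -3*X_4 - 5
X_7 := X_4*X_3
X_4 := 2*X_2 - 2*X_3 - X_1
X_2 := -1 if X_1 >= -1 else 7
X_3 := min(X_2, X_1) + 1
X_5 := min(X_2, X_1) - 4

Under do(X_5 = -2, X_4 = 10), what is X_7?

Setting X_5 = -2, X_4 = 10 by intervention discards those variables' equations.
X_2 = -1 if X_1 >= -1 else 7  [with X_1=6]  = -1
X_3 = min(X_2, X_1) + 1  [with X_2=-1, X_1=6]  = 0
X_7 = X_4*X_3  [with X_4=10, X_3=0]  = 0

0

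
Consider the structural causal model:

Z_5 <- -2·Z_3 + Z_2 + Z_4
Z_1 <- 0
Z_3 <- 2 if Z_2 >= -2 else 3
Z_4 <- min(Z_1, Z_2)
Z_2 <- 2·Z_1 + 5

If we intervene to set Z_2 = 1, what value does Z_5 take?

-3

do(Z_2=1) replaces the equation Z_2 <- 2·Z_1 + 5 with the constant Z_2 = 1.
Z_3 = 2 if Z_2 >= -2 else 3  [with Z_2=1]  = 2
Z_4 = min(Z_1, Z_2)  [with Z_1=0, Z_2=1]  = 0
Z_5 = -2·Z_3 + Z_2 + Z_4  [with Z_3=2, Z_2=1, Z_4=0]  = -3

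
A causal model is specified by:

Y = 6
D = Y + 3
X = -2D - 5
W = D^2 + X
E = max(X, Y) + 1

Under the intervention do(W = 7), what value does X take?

-23

Under do(W=7), the mechanism W = D^2 + X is discarded; W is fixed at 7.
Since X is not a descendant of the intervened variable, it is unaffected.
D = Y + 3  [with Y=6]  = 9
X = -2D - 5  [with D=9]  = -23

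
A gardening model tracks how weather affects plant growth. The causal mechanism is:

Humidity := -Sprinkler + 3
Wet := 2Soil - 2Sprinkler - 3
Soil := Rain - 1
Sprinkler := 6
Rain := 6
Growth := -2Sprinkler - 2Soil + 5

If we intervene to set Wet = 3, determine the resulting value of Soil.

Under do(Wet=3), the mechanism Wet := 2Soil - 2Sprinkler - 3 is discarded; Wet is fixed at 3.
Since Soil is not a descendant of the intervened variable, it is unaffected.
Soil = Rain - 1  [with Rain=6]  = 5

5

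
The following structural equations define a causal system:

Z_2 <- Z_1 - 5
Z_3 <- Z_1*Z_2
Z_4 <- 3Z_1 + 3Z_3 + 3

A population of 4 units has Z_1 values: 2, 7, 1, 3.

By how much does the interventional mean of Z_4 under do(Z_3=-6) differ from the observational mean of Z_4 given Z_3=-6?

do(Z_3=-6) breaks Z_3's dependence on Z_1. With Z_3=-6 fixed, Z_4 across the units is -9, 6, -12, -6, mean -5.25.
Observing Z_3=-6 restricts to units where Z_3's equation naturally yields -6: Z_1 ∈ {2, 3}. In that subpopulation Z_4 = -9, -6, mean -7.5.
Difference = -5.25 − (-7.5) = 2.25.

2.25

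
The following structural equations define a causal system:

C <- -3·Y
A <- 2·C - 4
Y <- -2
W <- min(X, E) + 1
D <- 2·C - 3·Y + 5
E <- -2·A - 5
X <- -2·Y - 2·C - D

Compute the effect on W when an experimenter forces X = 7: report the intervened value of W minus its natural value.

The intervention breaks the incoming arrows to X: X <- -2·Y - 2·C - D no longer applies, and X = 7.
C = -3·Y  [with Y=-2]  = 6
A = 2·C - 4  [with C=6]  = 8
E = -2·A - 5  [with A=8]  = -21
W = min(X, E) + 1  [with X=7, E=-21]  = -20
Without intervention: C = -3·Y  [with Y=-2]  = 6; D = 2·C - 3·Y + 5  [with C=6, Y=-2]  = 23; X = -2·Y - 2·C - D  [with Y=-2, C=6, D=23]  = -31; A = 2·C - 4  [with C=6]  = 8; E = -2·A - 5  [with A=8]  = -21; W = min(X, E) + 1  [with X=-31, E=-21]  = -30.
Change = -20 − (-30) = 10.

10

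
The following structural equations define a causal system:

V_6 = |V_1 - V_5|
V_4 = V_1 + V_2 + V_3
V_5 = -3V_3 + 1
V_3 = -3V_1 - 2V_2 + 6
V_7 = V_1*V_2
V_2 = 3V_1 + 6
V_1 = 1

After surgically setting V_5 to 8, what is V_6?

7

The intervention breaks the incoming arrows to V_5: V_5 = -3V_3 + 1 no longer applies, and V_5 = 8.
V_6 = |V_1 - V_5|  [with V_1=1, V_5=8]  = 7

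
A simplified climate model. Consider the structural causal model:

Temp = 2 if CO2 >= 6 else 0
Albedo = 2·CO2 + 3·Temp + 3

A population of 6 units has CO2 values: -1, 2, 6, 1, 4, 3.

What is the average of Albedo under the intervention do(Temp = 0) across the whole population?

do(Temp=0) breaks Temp's dependence on CO2. With Temp=0 fixed, Albedo across the units is 1, 7, 15, 5, 11, 9, mean 8.

8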